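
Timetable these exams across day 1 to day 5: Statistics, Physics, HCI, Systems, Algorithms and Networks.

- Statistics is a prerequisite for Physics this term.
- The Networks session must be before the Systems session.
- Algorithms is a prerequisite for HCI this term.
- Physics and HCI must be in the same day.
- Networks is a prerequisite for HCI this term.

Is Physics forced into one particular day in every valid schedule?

Physics can be day 2 (e.g. HCI -> day 2, Algorithms -> day 1, Networks -> day 1, Physics -> day 2, Statistics -> day 1, Systems -> day 2) or day 3 (e.g. Networks in day 1; HCI in day 3; Algorithms in day 1; Systems in day 2; Physics in day 3; Statistics in day 1).

No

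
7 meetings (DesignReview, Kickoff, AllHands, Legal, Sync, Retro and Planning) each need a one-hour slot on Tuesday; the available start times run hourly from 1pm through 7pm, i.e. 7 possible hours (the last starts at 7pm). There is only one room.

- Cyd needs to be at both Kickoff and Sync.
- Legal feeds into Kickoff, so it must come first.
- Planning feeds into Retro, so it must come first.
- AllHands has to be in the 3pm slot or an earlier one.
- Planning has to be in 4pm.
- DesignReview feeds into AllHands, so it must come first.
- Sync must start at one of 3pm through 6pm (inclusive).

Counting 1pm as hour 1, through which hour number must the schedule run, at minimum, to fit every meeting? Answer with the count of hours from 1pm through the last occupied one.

The precedence chain requires at least 2 distinct hours.
With at most 1 per hour and 7 meetings, at least 7 hours are needed.
Propagating the time windows through the other constraints, Retro can't land before 5pm — that is hour 5 counting from 1pm — so the schedule must run through at least 5 hours.
7 works (last occupied hour: 7pm): for example Kickoff in 6pm; Legal in 5pm; Sync in 3pm; DesignReview in 1pm; AllHands in 2pm; Planning in 4pm; Retro in 7pm.

7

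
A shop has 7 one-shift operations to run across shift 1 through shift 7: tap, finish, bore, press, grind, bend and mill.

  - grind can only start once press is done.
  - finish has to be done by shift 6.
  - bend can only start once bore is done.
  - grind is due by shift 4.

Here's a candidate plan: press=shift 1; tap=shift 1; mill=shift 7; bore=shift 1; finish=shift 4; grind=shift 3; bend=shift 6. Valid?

bend can only start once bore is done — holds.
grind can only start once press is done — holds.
finish has to be done by shift 6 — holds.
grind is due by shift 4 — holds.

Valid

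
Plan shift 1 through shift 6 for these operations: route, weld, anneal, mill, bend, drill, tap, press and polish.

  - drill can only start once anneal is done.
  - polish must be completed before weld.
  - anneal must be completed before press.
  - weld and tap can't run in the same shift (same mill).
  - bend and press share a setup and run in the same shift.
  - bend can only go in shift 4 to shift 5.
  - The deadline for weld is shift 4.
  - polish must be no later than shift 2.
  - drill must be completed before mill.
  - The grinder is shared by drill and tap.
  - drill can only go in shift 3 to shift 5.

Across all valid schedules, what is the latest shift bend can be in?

shift 5

Bend is available from shift 4; bend's own window allows nothing later than shift 5.
bend at shift 5 is achievable: bend=shift 5, tap=shift 1, polish=shift 1, drill=shift 3, weld=shift 2, mill=shift 4, anneal=shift 1, press=shift 5, route=shift 1.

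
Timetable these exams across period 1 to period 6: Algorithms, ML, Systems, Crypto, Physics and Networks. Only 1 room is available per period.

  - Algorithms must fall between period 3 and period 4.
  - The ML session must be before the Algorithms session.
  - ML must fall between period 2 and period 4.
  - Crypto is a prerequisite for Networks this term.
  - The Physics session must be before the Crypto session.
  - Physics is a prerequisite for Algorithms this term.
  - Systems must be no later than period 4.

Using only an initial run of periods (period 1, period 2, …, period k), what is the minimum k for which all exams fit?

The precedence chain requires at least 3 distinct periods.
With at most 1 per period and 6 exams, at least 6 periods are needed.
6 works (last occupied period: period 6): for example Networks=period 6; Systems=period 4; Physics=period 1; Algorithms=period 3; ML=period 2; Crypto=period 5.

6 periods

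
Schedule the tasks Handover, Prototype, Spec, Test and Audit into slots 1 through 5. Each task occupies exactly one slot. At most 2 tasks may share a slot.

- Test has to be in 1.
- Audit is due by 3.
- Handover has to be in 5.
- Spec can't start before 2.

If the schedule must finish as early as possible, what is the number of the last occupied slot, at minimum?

slot 5

With at most 2 per slot and 5 tasks, at least 3 slots are needed.
Handover can't be placed before 5, so the schedule must run through at least slot 5.
5 works (last occupied slot: 5): for example Handover -> 5, Prototype -> 2, Audit -> 1, Spec -> 2, Test -> 1.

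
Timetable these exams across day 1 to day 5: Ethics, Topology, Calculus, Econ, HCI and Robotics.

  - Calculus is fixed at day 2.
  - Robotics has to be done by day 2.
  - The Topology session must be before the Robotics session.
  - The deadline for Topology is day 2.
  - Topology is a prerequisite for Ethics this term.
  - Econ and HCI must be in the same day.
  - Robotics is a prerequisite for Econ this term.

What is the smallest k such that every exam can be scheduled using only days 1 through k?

The precedence chain requires at least 3 distinct days.
3 works (last occupied day: day 3): for example Econ=day 3, Topology=day 1, Ethics=day 2, HCI=day 3, Calculus=day 2, Robotics=day 2.

3 days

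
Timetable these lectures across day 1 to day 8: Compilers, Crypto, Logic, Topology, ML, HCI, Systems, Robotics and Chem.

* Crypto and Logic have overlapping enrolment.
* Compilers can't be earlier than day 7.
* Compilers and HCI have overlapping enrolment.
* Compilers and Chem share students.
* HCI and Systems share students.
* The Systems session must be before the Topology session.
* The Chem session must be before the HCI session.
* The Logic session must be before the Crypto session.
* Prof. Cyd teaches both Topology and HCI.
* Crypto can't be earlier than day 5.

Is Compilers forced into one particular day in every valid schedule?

Compilers can be day 7 (e.g. Systems in day 1, ML in day 1, Crypto in day 5, Topology in day 2, Chem in day 1, HCI in day 3, Compilers in day 7, Robotics in day 1, Logic in day 1) or day 8 (e.g. Topology in day 2, Logic in day 1, Systems in day 1, Chem in day 1, Robotics in day 1, Crypto in day 5, Compilers in day 8, HCI in day 3, ML in day 1).

No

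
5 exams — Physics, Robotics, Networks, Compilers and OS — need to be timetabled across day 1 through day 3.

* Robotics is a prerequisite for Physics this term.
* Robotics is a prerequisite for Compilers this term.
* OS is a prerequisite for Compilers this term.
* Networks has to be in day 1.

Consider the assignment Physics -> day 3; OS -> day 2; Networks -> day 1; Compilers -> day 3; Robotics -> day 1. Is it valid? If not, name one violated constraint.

Networks has to be in day 1 — holds.
Robotics is a prerequisite for Physics this term — holds.
Robotics is a prerequisite for Compilers this term — holds.
OS is a prerequisite for Compilers this term — holds.

Yes, all constraints hold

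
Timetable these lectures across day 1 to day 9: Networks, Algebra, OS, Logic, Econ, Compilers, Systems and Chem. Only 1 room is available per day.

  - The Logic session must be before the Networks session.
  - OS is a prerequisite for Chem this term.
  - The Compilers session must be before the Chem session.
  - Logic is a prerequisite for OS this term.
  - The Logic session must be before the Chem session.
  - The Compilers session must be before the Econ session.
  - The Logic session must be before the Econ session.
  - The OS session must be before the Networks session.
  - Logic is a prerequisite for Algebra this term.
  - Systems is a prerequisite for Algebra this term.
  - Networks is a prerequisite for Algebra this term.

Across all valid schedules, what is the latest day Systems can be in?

Downstream work caps Systems at day 8.
Systems at day 8 is achievable: Systems=day 8; Econ=day 6; Logic=day 1; Algebra=day 9; OS=day 2; Networks=day 3; Chem=day 5; Compilers=day 4.

day 8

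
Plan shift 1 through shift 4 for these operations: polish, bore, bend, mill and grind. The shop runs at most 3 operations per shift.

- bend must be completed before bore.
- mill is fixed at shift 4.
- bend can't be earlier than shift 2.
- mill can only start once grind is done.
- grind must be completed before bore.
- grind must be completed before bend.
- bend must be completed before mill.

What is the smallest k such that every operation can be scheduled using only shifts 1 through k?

The precedence chain requires at least 3 distinct shifts.
With at most 3 per shift and 5 operations, at least 2 shifts are needed.
mill can't be placed before shift 4, so the schedule must run through at least shift 4.
4 works (last occupied shift: shift 4): for example grind -> shift 1; bore -> shift 3; bend -> shift 2; polish -> shift 1; mill -> shift 4.

4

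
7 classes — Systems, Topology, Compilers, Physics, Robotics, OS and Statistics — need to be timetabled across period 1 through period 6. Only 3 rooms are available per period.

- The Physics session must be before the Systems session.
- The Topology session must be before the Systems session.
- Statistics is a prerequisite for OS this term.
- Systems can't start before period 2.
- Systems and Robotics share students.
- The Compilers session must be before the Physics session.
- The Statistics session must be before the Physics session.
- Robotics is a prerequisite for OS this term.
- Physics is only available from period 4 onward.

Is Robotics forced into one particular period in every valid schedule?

No

Robotics can be period 1 (e.g. Robotics in period 1; Systems in period 5; Physics in period 4; Statistics in period 1; Compilers in period 2; OS in period 2; Topology in period 1) or period 2 (e.g. Physics=period 4, Robotics=period 2, OS=period 3, Systems=period 5, Compilers=period 1, Topology=period 1, Statistics=period 1).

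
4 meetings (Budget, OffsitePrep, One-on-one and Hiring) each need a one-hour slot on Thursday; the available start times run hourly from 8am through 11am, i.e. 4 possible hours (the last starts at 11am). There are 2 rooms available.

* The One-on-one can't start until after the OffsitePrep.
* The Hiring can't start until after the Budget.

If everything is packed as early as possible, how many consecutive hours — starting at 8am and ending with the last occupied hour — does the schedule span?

The precedence chain requires at least 2 distinct hours.
With at most 2 per hour and 4 meetings, at least 2 hours are needed.
2 works (last occupied hour: 9am): for example OffsitePrep in 8am; One-on-one in 9am; Budget in 8am; Hiring in 9am.

2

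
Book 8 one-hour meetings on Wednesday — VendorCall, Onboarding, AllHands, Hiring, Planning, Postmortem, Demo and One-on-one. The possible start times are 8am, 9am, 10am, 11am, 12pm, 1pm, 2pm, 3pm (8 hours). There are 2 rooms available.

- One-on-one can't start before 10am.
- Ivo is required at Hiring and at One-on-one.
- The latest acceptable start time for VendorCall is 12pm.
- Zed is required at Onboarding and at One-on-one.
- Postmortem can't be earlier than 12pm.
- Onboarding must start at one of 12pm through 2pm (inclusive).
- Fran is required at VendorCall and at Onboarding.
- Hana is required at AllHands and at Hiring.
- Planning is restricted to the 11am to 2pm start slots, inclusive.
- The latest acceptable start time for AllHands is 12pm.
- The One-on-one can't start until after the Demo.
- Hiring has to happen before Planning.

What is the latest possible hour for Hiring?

1pm

Downstream work caps Hiring at 1pm.
Hiring at 1pm is achievable: Onboarding in 12pm, VendorCall in 8am, Postmortem in 12pm, Hiring in 1pm, Planning in 2pm, Demo in 9am, One-on-one in 10am, AllHands in 8am.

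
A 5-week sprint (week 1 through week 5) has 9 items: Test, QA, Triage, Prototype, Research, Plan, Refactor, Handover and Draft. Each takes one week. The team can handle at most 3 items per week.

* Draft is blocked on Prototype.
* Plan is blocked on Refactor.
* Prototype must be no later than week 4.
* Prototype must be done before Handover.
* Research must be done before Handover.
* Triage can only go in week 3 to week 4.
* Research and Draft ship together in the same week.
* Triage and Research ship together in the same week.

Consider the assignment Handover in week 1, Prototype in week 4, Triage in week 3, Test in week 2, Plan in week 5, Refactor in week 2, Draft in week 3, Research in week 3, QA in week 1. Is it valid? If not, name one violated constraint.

The team can handle at most 3 items per week — holds.
Triage and Research ship together in the same week — holds.
Research and Draft ship together in the same week — holds.
Triage can only go in week 3 to week 4 — holds.
Prototype must be done before Handover — violated.
Research must be done before Handover — violated.
Prototype must be no later than week 4 — holds.
Draft is blocked on Prototype — violated.
Plan is blocked on Refactor — holds.

Invalid. Prototype must be done before Handover.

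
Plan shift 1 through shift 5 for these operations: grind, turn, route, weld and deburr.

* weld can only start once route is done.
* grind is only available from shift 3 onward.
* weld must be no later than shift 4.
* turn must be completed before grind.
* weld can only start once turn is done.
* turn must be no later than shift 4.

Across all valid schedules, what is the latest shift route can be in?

Downstream work caps route at shift 3.
route at shift 3 is achievable: grind=shift 3; deburr=shift 1; route=shift 3; weld=shift 4; turn=shift 1.

shift 3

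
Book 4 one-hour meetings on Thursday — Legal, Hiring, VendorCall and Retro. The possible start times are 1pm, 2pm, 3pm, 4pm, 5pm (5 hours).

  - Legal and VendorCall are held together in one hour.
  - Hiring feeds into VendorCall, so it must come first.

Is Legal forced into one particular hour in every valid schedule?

No

Legal can be 2pm (e.g. Legal=2pm; VendorCall=2pm; Hiring=1pm; Retro=1pm) or 3pm (e.g. Legal in 3pm, Retro in 1pm, VendorCall in 3pm, Hiring in 1pm).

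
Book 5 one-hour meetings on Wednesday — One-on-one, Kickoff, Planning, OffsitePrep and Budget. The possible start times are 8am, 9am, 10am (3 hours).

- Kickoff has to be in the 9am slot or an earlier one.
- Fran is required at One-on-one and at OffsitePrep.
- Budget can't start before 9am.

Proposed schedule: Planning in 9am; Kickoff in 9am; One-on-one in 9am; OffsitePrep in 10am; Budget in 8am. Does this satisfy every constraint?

No. Budget can't start before 9am is not satisfied.

Fran is required at One-on-one and at OffsitePrep — holds.
Kickoff has to be in the 9am slot or an earlier one — holds.
Budget can't start before 9am — violated.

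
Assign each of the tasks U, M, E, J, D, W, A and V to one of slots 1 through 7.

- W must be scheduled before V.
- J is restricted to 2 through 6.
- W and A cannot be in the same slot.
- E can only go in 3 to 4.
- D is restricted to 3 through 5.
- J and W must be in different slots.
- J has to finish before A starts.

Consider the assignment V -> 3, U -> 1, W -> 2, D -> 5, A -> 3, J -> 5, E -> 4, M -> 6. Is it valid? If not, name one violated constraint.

No — it violates: J has to finish before A starts

D is restricted to 3 through 5 — holds.
W and A cannot be in the same slot — holds.
W must be scheduled before V — holds.
J has to finish before A starts — violated.
J and W must be in different slots — holds.
E can only go in 3 to 4 — holds.
J is restricted to 2 through 6 — holds.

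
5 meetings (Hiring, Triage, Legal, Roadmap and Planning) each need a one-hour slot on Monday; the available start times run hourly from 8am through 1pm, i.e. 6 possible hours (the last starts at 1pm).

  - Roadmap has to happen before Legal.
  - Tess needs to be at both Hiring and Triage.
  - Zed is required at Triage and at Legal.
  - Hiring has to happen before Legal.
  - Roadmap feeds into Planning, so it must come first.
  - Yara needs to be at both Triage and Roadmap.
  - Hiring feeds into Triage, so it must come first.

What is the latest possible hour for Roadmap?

Downstream work caps Roadmap at 12pm.
Roadmap at 12pm is achievable: Triage=9am, Legal=1pm, Hiring=8am, Planning=1pm, Roadmap=12pm.

12pm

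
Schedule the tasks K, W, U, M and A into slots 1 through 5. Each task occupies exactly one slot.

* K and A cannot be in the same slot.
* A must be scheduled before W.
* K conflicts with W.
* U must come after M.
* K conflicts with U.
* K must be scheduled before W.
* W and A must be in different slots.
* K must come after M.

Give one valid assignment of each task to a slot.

W=3, K=2, M=1, A=1, U=3

Checking: M(1) before U(3); M(1) before K(2); A(1) before W(3); K(2) before W(3); W(3) != A(1); K(2) != A(1); K(2) != W(3); K(2) != U(3).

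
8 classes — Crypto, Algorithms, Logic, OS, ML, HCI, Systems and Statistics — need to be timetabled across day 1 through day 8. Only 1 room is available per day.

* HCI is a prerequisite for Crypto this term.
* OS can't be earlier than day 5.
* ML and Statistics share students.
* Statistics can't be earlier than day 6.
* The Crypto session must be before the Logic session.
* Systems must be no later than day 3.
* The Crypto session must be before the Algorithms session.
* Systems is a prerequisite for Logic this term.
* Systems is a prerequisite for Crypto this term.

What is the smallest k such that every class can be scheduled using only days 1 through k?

The precedence chain requires at least 3 distinct days.
With at most 1 per day and 8 classes, at least 8 days are needed.
Statistics can't be placed before day 6, so the schedule must run through at least day 6.
8 works (last occupied day: day 8): for example HCI=day 2; OS=day 5; Crypto=day 3; Systems=day 1; Algorithms=day 7; Logic=day 4; ML=day 8; Statistics=day 6.

8 days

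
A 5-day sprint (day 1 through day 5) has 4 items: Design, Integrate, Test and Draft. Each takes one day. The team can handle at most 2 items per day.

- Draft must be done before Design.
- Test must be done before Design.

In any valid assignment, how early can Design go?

Precedence pushes Design to at least day 2.
Design at day 2 is achievable: Draft -> day 1, Test -> day 1, Design -> day 2, Integrate -> day 2.

day 2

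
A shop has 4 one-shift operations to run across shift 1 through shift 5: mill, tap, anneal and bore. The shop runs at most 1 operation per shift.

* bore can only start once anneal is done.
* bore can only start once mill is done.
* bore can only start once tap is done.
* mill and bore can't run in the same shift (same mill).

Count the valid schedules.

30

Splitting on mill: it can be shift 1 (8), shift 2 (8), shift 3 (8), shift 4 (6). Listing each branch's schedules as (tap, anneal, bore) by shift number:
mill=shift 1: (2,3,4) (2,3,5) (2,4,5) (3,2,4) (3,2,5) (3,4,5) (4,2,5) (4,3,5) — 8.
mill=shift 2: (1,3,4) (1,3,5) (1,4,5) (3,1,4) (3,1,5) (3,4,5) (4,1,5) (4,3,5) — 8.
mill=shift 3: (1,2,4) (1,2,5) (1,4,5) (2,1,4) (2,1,5) (2,4,5) (4,1,5) (4,2,5) — 8.
mill=shift 4: (1,2,5) (1,3,5) (2,1,5) (2,3,5) (3,1,5) (3,2,5) — 6.
Summing: 8 + 8 + 8 + 6 = 30.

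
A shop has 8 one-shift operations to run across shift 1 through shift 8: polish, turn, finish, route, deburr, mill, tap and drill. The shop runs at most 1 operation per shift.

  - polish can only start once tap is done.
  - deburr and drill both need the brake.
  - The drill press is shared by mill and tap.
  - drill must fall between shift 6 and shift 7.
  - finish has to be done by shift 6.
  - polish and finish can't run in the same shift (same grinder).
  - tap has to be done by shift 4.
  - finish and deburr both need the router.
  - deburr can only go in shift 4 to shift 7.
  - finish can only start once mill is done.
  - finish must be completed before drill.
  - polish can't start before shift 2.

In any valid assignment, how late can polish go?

shift 8

Polish is available from shift 2.
polish at shift 8 is achievable: drill=shift 6; mill=shift 2; deburr=shift 4; polish=shift 8; turn=shift 5; tap=shift 1; finish=shift 3; route=shift 7.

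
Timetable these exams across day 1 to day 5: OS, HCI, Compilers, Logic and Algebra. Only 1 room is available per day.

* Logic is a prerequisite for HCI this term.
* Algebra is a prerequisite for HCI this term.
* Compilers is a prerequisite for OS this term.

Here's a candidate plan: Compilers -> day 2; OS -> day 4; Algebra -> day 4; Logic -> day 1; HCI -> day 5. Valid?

Logic is a prerequisite for HCI this term — holds.
Compilers is a prerequisite for OS this term — holds.
Only 1 room is available per day — violated.
Algebra is a prerequisite for HCI this term — holds.

No. Only 1 room is available per day is not satisfied.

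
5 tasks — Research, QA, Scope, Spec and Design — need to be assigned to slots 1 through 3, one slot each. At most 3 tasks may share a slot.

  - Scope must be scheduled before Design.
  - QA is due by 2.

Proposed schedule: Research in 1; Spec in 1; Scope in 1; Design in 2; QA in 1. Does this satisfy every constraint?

Scope must be scheduled before Design — holds.
QA is due by 2 — holds.
At most 3 tasks may share a slot — violated.

Invalid. At most 3 tasks may share a slot.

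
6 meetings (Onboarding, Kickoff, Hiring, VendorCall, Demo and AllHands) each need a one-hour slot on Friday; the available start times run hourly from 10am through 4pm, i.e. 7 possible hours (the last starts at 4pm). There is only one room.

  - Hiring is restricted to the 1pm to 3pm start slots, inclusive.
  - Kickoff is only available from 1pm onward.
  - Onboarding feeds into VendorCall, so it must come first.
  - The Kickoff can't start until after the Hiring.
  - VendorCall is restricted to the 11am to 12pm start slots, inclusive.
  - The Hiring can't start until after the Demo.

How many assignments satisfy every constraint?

Splitting on Onboarding: it can be 10am (40), 11am (20). Listing each branch's schedules as (Kickoff, Hiring, VendorCall, Demo, AllHands):
Onboarding=10am: (2pm,1pm,11am,12pm,3pm) (2pm,1pm,11am,12pm,4pm) (2pm,1pm,12pm,11am,3pm) (2pm,1pm,12pm,11am,4pm) (3pm,1pm,11am,12pm,2pm) (3pm,1pm,11am,12pm,4pm) (3pm,1pm,12pm,11am,2pm) (3pm,1pm,12pm,11am,4pm) (3pm,2pm,11am,12pm,1pm) (3pm,2pm,11am,12pm,4pm) (3pm,2pm,11am,1pm,12pm) (3pm,2pm,11am,1pm,4pm) (3pm,2pm,12pm,11am,1pm) (3pm,2pm,12pm,11am,4pm) (3pm,2pm,12pm,1pm,11am) (3pm,2pm,12pm,1pm,4pm) (4pm,1pm,11am,12pm,2pm) (4pm,1pm,11am,12pm,3pm) (4pm,1pm,12pm,11am,2pm) (4pm,1pm,12pm,11am,3pm) (4pm,2pm,11am,12pm,1pm) (4pm,2pm,11am,12pm,3pm) (4pm,2pm,11am,1pm,12pm) (4pm,2pm,11am,1pm,3pm) (4pm,2pm,12pm,11am,1pm) (4pm,2pm,12pm,11am,3pm) (4pm,2pm,12pm,1pm,11am) (4pm,2pm,12pm,1pm,3pm) (4pm,3pm,11am,12pm,1pm) (4pm,3pm,11am,12pm,2pm) (4pm,3pm,11am,1pm,12pm) (4pm,3pm,11am,1pm,2pm) (4pm,3pm,11am,2pm,12pm) (4pm,3pm,11am,2pm,1pm) (4pm,3pm,12pm,11am,1pm) (4pm,3pm,12pm,11am,2pm) (4pm,3pm,12pm,1pm,11am) (4pm,3pm,12pm,1pm,2pm) (4pm,3pm,12pm,2pm,11am) (4pm,3pm,12pm,2pm,1pm) — 40.
Onboarding=11am: (2pm,1pm,12pm,10am,3pm) (2pm,1pm,12pm,10am,4pm) (3pm,1pm,12pm,10am,2pm) (3pm,1pm,12pm,10am,4pm) (3pm,2pm,12pm,10am,1pm) (3pm,2pm,12pm,10am,4pm) (3pm,2pm,12pm,1pm,10am) (3pm,2pm,12pm,1pm,4pm) (4pm,1pm,12pm,10am,2pm) (4pm,1pm,12pm,10am,3pm) (4pm,2pm,12pm,10am,1pm) (4pm,2pm,12pm,10am,3pm) (4pm,2pm,12pm,1pm,10am) (4pm,2pm,12pm,1pm,3pm) (4pm,3pm,12pm,10am,1pm) (4pm,3pm,12pm,10am,2pm) (4pm,3pm,12pm,1pm,10am) (4pm,3pm,12pm,1pm,2pm) (4pm,3pm,12pm,2pm,10am) (4pm,3pm,12pm,2pm,1pm) — 20.
Summing: 40 + 20 = 60.

60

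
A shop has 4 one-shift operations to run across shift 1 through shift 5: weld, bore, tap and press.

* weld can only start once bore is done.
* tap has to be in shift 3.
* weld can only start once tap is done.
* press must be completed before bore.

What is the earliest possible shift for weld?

shift 4

Precedence pushes weld to at least shift 4.
weld at shift 4 is achievable: tap in shift 3, bore in shift 2, weld in shift 4, press in shift 1.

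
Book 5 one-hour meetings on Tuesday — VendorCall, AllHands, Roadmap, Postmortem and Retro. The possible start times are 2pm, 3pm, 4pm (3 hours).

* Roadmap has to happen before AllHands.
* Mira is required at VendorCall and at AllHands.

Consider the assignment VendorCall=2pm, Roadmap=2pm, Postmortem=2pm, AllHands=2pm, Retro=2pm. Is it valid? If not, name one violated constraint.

No. Mira is required at VendorCall and at AllHands is not satisfied.

Mira is required at VendorCall and at AllHands — violated.
Roadmap has to happen before AllHands — violated.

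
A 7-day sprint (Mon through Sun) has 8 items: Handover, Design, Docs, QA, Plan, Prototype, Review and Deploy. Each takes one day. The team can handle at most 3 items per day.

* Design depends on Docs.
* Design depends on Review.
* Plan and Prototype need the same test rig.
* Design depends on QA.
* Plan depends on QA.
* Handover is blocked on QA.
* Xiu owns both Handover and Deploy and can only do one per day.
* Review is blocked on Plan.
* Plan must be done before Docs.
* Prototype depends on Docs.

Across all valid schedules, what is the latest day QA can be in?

Thu

Downstream work caps QA at Thu.
QA at Thu is achievable: QA in Thu, Deploy in Mon, Handover in Fri, Review in Sat, Prototype in Sun, Docs in Sat, Plan in Fri, Design in Sun.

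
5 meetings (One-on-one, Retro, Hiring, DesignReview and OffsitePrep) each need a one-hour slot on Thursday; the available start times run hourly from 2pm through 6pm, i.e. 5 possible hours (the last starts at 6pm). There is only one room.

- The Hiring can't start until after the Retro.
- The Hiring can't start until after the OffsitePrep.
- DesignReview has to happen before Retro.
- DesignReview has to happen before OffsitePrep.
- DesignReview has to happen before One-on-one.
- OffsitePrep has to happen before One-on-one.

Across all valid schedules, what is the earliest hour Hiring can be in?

5pm

Precedence pushes Hiring to at least 4pm.
Hiring at 5pm is achievable: DesignReview=2pm, Retro=4pm, OffsitePrep=3pm, One-on-one=6pm, Hiring=5pm.
Nothing earlier works — the capacity limit rule out every hour before 5pm.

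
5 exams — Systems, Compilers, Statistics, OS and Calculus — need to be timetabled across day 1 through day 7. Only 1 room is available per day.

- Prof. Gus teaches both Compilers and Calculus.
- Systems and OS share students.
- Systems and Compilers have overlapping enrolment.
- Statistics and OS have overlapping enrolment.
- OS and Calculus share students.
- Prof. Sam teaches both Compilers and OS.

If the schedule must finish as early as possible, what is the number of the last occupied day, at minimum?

With at most 1 per day and 5 exams, at least 5 days are needed.
5 works (last occupied day: day 5): for example Systems in day 1; Compilers in day 2; Statistics in day 3; OS in day 4; Calculus in day 5.

day 5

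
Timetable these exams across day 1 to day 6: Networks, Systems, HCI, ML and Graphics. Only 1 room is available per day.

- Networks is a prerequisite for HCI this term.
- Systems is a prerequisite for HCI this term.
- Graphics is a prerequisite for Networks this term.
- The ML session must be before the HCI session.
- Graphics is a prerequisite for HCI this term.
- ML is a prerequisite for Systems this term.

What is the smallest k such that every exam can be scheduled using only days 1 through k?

The precedence chain requires at least 3 distinct days.
With at most 1 per day and 5 exams, at least 5 days are needed.
5 works (last occupied day: day 5): for example Graphics in day 1, Networks in day 2, HCI in day 5, ML in day 3, Systems in day 4.

5 days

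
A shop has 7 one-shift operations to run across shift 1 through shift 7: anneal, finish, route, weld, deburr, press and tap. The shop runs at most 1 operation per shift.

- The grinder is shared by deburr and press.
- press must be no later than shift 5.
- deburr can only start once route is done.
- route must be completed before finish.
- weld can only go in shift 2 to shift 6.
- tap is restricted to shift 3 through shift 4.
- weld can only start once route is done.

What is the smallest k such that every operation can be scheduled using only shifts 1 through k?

7 shifts

The precedence chain requires at least 2 distinct shifts.
With at most 1 per shift and 7 operations, at least 7 shifts are needed.
tap can't be placed before shift 3, so the schedule must run through at least shift 3.
7 works (last occupied shift: shift 7): for example finish in shift 5, press in shift 4, tap in shift 3, weld in shift 2, route in shift 1, deburr in shift 6, anneal in shift 7.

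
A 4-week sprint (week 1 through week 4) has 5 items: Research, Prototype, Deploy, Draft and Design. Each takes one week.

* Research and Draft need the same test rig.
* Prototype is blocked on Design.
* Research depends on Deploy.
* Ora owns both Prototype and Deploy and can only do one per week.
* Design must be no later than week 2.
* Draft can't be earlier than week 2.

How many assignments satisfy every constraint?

52

Splitting on Research: it can be week 2 (10), week 3 (18), week 4 (24). Listing each branch's schedules as (Prototype, Deploy, Draft, Design) by week number:
Research=week 2: (2,1,3,1) (2,1,4,1) (3,1,3,1) (3,1,3,2) (3,1,4,1) (3,1,4,2) (4,1,3,1) (4,1,3,2) (4,1,4,1) (4,1,4,2) — 10.
Research=week 3: (2,1,2,1) (2,1,4,1) (3,1,2,1) (3,1,2,2) (3,1,4,1) (3,1,4,2) (3,2,2,1) (3,2,2,2) (3,2,4,1) (3,2,4,2) (4,1,2,1) (4,1,2,2) (4,1,4,1) (4,1,4,2) (4,2,2,1) (4,2,2,2) (4,2,4,1) (4,2,4,2) — 18.
Research=week 4: (2,1,2,1) (2,1,3,1) (2,3,2,1) (2,3,3,1) (3,1,2,1) (3,1,2,2) (3,1,3,1) (3,1,3,2) (3,2,2,1) (3,2,2,2) (3,2,3,1) (3,2,3,2) (4,1,2,1) (4,1,2,2) (4,1,3,1) (4,1,3,2) (4,2,2,1) (4,2,2,2) (4,2,3,1) (4,2,3,2) (4,3,2,1) (4,3,2,2) (4,3,3,1) (4,3,3,2) — 24.
Summing: 10 + 18 + 24 = 52.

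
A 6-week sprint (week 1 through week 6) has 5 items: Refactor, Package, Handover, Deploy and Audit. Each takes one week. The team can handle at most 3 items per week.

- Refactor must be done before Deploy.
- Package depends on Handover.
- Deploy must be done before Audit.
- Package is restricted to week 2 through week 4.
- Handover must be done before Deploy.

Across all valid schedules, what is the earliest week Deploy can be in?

week 2

Precedence pushes Deploy to at least week 2; downstream work caps Deploy at week 5.
Deploy at week 2 is achievable: Package -> week 2; Audit -> week 3; Deploy -> week 2; Refactor -> week 1; Handover -> week 1.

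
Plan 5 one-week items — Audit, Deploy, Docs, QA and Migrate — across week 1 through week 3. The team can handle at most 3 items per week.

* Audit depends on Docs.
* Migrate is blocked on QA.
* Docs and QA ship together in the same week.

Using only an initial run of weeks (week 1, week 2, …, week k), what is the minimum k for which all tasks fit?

2 weeks

The precedence chain requires at least 2 distinct weeks.
With at most 3 per week and 5 tasks, at least 2 weeks are needed.
2 works (last occupied week: week 2): for example Migrate in week 2; QA in week 1; Deploy in week 1; Audit in week 2; Docs in week 1.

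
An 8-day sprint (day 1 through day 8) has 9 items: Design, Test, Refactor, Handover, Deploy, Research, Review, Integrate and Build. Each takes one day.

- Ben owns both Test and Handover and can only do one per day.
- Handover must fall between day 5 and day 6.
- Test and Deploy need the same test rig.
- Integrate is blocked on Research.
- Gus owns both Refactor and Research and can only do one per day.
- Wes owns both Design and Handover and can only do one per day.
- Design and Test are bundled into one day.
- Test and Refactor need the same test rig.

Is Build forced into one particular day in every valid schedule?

No

Build can be day 1 (e.g. Design -> day 1; Research -> day 1; Test -> day 1; Integrate -> day 2; Refactor -> day 2; Review -> day 1; Build -> day 1; Handover -> day 5; Deploy -> day 2) or day 2 (e.g. Research in day 1, Refactor in day 2, Integrate in day 2, Review in day 1, Deploy in day 2, Build in day 2, Handover in day 5, Design in day 1, Test in day 1).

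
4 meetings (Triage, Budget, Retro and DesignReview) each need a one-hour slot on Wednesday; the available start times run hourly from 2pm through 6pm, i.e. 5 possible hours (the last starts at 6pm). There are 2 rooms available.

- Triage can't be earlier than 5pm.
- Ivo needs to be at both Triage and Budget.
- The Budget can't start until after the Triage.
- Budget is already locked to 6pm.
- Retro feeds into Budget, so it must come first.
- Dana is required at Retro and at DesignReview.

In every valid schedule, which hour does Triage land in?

5pm

Triage's window is 5pm–6pm.
Budget is fixed at 6pm, and Triage can't share a hour with Budget.
So Triage must be 5pm.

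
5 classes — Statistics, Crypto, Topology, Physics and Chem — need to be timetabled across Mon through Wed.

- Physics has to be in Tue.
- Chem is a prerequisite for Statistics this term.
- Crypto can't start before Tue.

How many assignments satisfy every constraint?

18

Splitting on Statistics: it can be Tue (6), Wed (12). Listing each branch's schedules as (Crypto, Topology, Physics, Chem):
Statistics=Tue: (Tue,Mon,Tue,Mon) (Tue,Tue,Tue,Mon) (Tue,Wed,Tue,Mon) (Wed,Mon,Tue,Mon) (Wed,Tue,Tue,Mon) (Wed,Wed,Tue,Mon) — 6.
Statistics=Wed: (Tue,Mon,Tue,Mon) (Tue,Mon,Tue,Tue) (Tue,Tue,Tue,Mon) (Tue,Tue,Tue,Tue) (Tue,Wed,Tue,Mon) (Tue,Wed,Tue,Tue) (Wed,Mon,Tue,Mon) (Wed,Mon,Tue,Tue) (Wed,Tue,Tue,Mon) (Wed,Tue,Tue,Tue) (Wed,Wed,Tue,Mon) (Wed,Wed,Tue,Tue) — 12.
Summing: 6 + 12 = 18.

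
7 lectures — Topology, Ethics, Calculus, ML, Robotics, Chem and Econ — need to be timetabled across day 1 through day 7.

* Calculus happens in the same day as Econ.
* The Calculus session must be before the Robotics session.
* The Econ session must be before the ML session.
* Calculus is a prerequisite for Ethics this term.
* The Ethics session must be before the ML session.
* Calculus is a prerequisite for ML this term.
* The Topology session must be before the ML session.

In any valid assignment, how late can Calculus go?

day 5

Downstream work caps Calculus at day 5.
Calculus at day 5 is achievable: ML -> day 7, Topology -> day 1, Chem -> day 1, Calculus -> day 5, Robotics -> day 6, Ethics -> day 6, Econ -> day 5.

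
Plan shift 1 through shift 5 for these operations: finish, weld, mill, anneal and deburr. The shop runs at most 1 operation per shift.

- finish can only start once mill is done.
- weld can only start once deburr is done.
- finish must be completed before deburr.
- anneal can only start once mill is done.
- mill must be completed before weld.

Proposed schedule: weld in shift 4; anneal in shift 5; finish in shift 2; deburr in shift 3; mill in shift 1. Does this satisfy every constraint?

finish must be completed before deburr — holds.
mill must be completed before weld — holds.
anneal can only start once mill is done — holds.
The shop runs at most 1 operation per shift — holds.
finish can only start once mill is done — holds.
weld can only start once deburr is done — holds.

Yes, all constraints hold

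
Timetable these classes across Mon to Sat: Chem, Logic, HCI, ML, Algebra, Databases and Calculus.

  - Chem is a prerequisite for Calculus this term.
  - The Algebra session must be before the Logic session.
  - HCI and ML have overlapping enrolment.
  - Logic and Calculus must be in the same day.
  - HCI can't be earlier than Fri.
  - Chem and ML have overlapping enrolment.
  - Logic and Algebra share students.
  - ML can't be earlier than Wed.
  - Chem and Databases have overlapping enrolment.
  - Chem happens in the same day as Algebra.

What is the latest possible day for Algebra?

Downstream work caps Algebra at Fri.
Algebra at Fri is achievable: ML=Wed; Chem=Fri; Databases=Mon; Algebra=Fri; HCI=Fri; Logic=Sat; Calculus=Sat.

Fri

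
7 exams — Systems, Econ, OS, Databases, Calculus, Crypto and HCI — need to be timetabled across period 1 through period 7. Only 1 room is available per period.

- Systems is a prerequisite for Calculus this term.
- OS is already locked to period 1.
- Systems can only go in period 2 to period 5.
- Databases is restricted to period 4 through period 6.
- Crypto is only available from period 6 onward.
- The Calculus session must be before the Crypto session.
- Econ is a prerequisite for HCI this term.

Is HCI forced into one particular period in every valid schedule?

No

HCI can be period 3 (e.g. Databases -> period 4; OS -> period 1; Systems -> period 5; Calculus -> period 6; HCI -> period 3; Econ -> period 2; Crypto -> period 7) or period 4 (e.g. OS -> period 1; Systems -> period 2; Calculus -> period 6; Databases -> period 5; HCI -> period 4; Crypto -> period 7; Econ -> period 3).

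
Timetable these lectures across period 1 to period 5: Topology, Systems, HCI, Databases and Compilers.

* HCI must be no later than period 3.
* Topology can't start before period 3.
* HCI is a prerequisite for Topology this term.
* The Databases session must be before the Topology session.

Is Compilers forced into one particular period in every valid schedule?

No

Compilers can be period 1 (e.g. Databases in period 1, Topology in period 3, Systems in period 1, Compilers in period 1, HCI in period 1) or period 2 (e.g. Topology in period 3; Systems in period 1; Databases in period 1; Compilers in period 2; HCI in period 1).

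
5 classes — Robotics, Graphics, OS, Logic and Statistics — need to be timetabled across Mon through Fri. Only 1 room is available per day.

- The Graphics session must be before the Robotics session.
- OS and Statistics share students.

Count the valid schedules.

Splitting on Robotics: it can be Tue (6), Wed (12), Thu (18), Fri (24). Listing each branch's schedules as (Graphics, OS, Logic, Statistics):
Robotics=Tue: (Mon,Wed,Thu,Fri) (Mon,Wed,Fri,Thu) (Mon,Thu,Wed,Fri) (Mon,Thu,Fri,Wed) (Mon,Fri,Wed,Thu) (Mon,Fri,Thu,Wed) — 6.
Robotics=Wed: (Mon,Tue,Thu,Fri) (Mon,Tue,Fri,Thu) (Mon,Thu,Tue,Fri) (Mon,Thu,Fri,Tue) (Mon,Fri,Tue,Thu) (Mon,Fri,Thu,Tue) (Tue,Mon,Thu,Fri) (Tue,Mon,Fri,Thu) (Tue,Thu,Mon,Fri) (Tue,Thu,Fri,Mon) (Tue,Fri,Mon,Thu) (Tue,Fri,Thu,Mon) — 12.
Robotics=Thu: (Mon,Tue,Wed,Fri) (Mon,Tue,Fri,Wed) (Mon,Wed,Tue,Fri) (Mon,Wed,Fri,Tue) (Mon,Fri,Tue,Wed) (Mon,Fri,Wed,Tue) (Tue,Mon,Wed,Fri) (Tue,Mon,Fri,Wed) (Tue,Wed,Mon,Fri) (Tue,Wed,Fri,Mon) (Tue,Fri,Mon,Wed) (Tue,Fri,Wed,Mon) (Wed,Mon,Tue,Fri) (Wed,Mon,Fri,Tue) (Wed,Tue,Mon,Fri) (Wed,Tue,Fri,Mon) (Wed,Fri,Mon,Tue) (Wed,Fri,Tue,Mon) — 18.
Robotics=Fri: (Mon,Tue,Wed,Thu) (Mon,Tue,Thu,Wed) (Mon,Wed,Tue,Thu) (Mon,Wed,Thu,Tue) (Mon,Thu,Tue,Wed) (Mon,Thu,Wed,Tue) (Tue,Mon,Wed,Thu) (Tue,Mon,Thu,Wed) (Tue,Wed,Mon,Thu) (Tue,Wed,Thu,Mon) (Tue,Thu,Mon,Wed) (Tue,Thu,Wed,Mon) (Wed,Mon,Tue,Thu) (Wed,Mon,Thu,Tue) (Wed,Tue,Mon,Thu) (Wed,Tue,Thu,Mon) (Wed,Thu,Mon,Tue) (Wed,Thu,Tue,Mon) (Thu,Mon,Tue,Wed) (Thu,Mon,Wed,Tue) (Thu,Tue,Mon,Wed) (Thu,Tue,Wed,Mon) (Thu,Wed,Mon,Tue) (Thu,Wed,Tue,Mon) — 24.
Summing: 6 + 12 + 18 + 24 = 60.

60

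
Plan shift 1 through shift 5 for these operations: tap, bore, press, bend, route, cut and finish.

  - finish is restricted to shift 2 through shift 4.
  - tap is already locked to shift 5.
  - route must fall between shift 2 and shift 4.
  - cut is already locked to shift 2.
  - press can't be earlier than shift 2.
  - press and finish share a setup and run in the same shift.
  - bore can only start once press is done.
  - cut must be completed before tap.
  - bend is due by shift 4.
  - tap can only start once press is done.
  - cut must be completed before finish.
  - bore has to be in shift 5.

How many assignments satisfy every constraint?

Splitting on press: it can be shift 3 (12), shift 4 (12). Listing each branch's schedules as (tap, bore, bend, route, cut, finish) by shift number:
press=shift 3: (5,5,1,2,2,3) (5,5,1,3,2,3) (5,5,1,4,2,3) (5,5,2,2,2,3) (5,5,2,3,2,3) (5,5,2,4,2,3) (5,5,3,2,2,3) (5,5,3,3,2,3) (5,5,3,4,2,3) (5,5,4,2,2,3) (5,5,4,3,2,3) (5,5,4,4,2,3) — 12.
press=shift 4: (5,5,1,2,2,4) (5,5,1,3,2,4) (5,5,1,4,2,4) (5,5,2,2,2,4) (5,5,2,3,2,4) (5,5,2,4,2,4) (5,5,3,2,2,4) (5,5,3,3,2,4) (5,5,3,4,2,4) (5,5,4,2,2,4) (5,5,4,3,2,4) (5,5,4,4,2,4) — 12.
Summing: 12 + 12 = 24.

24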